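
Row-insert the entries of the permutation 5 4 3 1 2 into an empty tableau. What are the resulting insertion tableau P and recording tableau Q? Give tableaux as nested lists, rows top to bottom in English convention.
Insert each entry of the permutation into P by Schensted row insertion, recording in Q the position of each new cell.

After inserting 5: P = [[5]].
After inserting 4: P = [[4], [5]].
After inserting 3: P = [[3], [4], [5]].
After inserting 1: P = [[1], [3], [4], [5]].
After inserting 2: P = [[1, 2], [3], [4], [5]].

So P = [[1, 2], [3], [4], [5]], Q = [[1, 5], [2], [3], [4]].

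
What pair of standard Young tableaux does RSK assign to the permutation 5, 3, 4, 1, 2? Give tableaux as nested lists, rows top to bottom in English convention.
Insert each entry of the permutation into P by Schensted row insertion, recording in Q the position of each new cell.

Insert 5: appended to row 1. P = [[5]].
Insert 3: 3 bumps 5 from row 1; 5 starts row 2. P = [[3], [5]].
Insert 4: appended to row 1. P = [[3, 4], [5]].
Insert 1: 1 bumps 3 from row 1; 3 bumps 5 from row 2; 5 starts row 3. P = [[1, 4], [3], [5]].
Insert 2: 2 bumps 4 from row 1; 4 appends to row 2. P = [[1, 2], [3, 4], [5]].

So P = [[1, 2], [3, 4], [5]], Q = [[1, 3], [2, 5], [4]].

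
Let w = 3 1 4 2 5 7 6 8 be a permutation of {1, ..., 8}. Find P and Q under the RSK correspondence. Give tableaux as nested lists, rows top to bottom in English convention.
Insert each entry of the permutation into P by Schensted row insertion, recording in Q the position of each new cell.

Insert 3: appended to row 1. P = [[3]], Q = [[1]].
Insert 1: 1 bumps 3 from row 1; 3 starts row 2. P = [[1], [3]], Q = [[1], [2]].
Insert 4: appended to row 1. P = [[1, 4], [3]], Q = [[1, 3], [2]].
Insert 2: 2 bumps 4 from row 1; 4 appends to row 2. P = [[1, 2], [3, 4]], Q = [[1, 3], [2, 4]].
Insert 5: appended to row 1. P = [[1, 2, 5], [3, 4]], Q = [[1, 3, 5], [2, 4]].
Insert 7: appended to row 1. P = [[1, 2, 5, 7], [3, 4]], Q = [[1, 3, 5, 6], [2, 4]].
Insert 6: 6 bumps 7 from row 1; 7 appends to row 2. P = [[1, 2, 5, 6], [3, 4, 7]], Q = [[1, 3, 5, 6], [2, 4, 7]].
Insert 8: appended to row 1. P = [[1, 2, 5, 6, 8], [3, 4, 7]], Q = [[1, 3, 5, 6, 8], [2, 4, 7]].

So P = [[1, 2, 5, 6, 8], [3, 4, 7]], Q = [[1, 3, 5, 6, 8], [2, 4, 7]].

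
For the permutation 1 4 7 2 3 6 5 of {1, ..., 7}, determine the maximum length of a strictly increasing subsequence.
4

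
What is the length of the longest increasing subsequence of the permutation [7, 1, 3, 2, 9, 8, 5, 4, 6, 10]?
5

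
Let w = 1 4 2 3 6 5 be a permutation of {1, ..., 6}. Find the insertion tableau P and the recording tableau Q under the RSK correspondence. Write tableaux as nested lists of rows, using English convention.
Insert each entry of the permutation into P by Schensted row insertion, recording in Q the position of each new cell.

Insert 1: appended to row 1. P = [[1]].
Insert 4: appended to row 1. P = [[1, 4]].
Insert 2: 2 bumps 4 from row 1; 4 starts row 2. P = [[1, 2], [4]].
Insert 3: appended to row 1. P = [[1, 2, 3], [4]].
Insert 6: appended to row 1. P = [[1, 2, 3, 6], [4]].
Insert 5: 5 bumps 6 from row 1; 6 appends to row 2. P = [[1, 2, 3, 5], [4, 6]].

So P = [[1, 2, 3, 5], [4, 6]], Q = [[1, 2, 4, 5], [3, 6]].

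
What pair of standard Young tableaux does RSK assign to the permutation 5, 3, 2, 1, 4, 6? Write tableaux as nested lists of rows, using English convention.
Insert each entry of the permutation into P by Schensted row insertion, recording in Q the position of each new cell.

Insert 5: appended to row 1. P = [[5]], Q = [[1]].
Insert 3: 3 bumps 5 from row 1; 5 starts row 2. P = [[3], [5]], Q = [[1], [2]].
Insert 2: 2 bumps 3 from row 1; 3 bumps 5 from row 2; 5 starts row 3. P = [[2], [3], [5]], Q = [[1], [2], [3]].
Insert 1: 1 bumps 2 from row 1; 2 bumps 3 from row 2; 3 bumps 5 from row 3; 5 starts row 4. P = [[1], [2], [3], [5]], Q = [[1], [2], [3], [4]].
Insert 4: appended to row 1. P = [[1, 4], [2], [3], [5]], Q = [[1, 5], [2], [3], [4]].
Insert 6: appended to row 1. P = [[1, 4, 6], [2], [3], [5]], Q = [[1, 5, 6], [2], [3], [4]].

So P = [[1, 4, 6], [2], [3], [5]], Q = [[1, 5, 6], [2], [3], [4]].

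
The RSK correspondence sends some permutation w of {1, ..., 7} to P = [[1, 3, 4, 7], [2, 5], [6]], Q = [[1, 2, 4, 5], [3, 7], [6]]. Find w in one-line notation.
2 6 3 5 7 1 4

Reverse the RSK construction: for i from n down to 1, find the cell of Q containing i, remove the entry at that cell from P, and reverse-bump it up through P; the value ejected from row 1 is w(i).

Step i=7: Q has 7 at row 2, column 2; remove 5 from row 2 of P and reverse-bump: 5 enters row 1 and ejects 4. So w(7) = 4. P is now [[1, 3, 5, 7], [2], [6]].
Step i=6: Q has 6 at row 3, column 1; remove 6 from row 3 of P and reverse-bump: 6 enters row 2 and ejects 2; 2 enters row 1 and ejects 1. So w(6) = 1. P is now [[2, 3, 5, 7], [6]].
Step i=5: Q has 5 at row 1, column 4; remove that cell from P, ejecting 7. So w(5) = 7. P is now [[2, 3, 5], [6]].
Step i=4: Q has 4 at row 1, column 3; remove that cell from P, ejecting 5. So w(4) = 5. P is now [[2, 3], [6]].
Step i=3: Q has 3 at row 2, column 1; remove 6 from row 2 of P and reverse-bump: 6 enters row 1 and ejects 3. So w(3) = 3. P is now [[2, 6]].
Step i=2: Q has 2 at row 1, column 2; remove that cell from P, ejecting 6. So w(2) = 6. P is now [[2]].
Step i=1: Q has 1 at row 1, column 1; remove that cell from P, ejecting 2. So w(1) = 2. P is now [].

So w = 2 6 3 5 7 1 4.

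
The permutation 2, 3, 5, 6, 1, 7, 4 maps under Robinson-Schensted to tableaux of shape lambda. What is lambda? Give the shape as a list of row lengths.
[5, 2]

Row-insert each entry into an empty tableau.

After inserting 2: P = [[2]].
After inserting 3: P = [[2, 3]].
After inserting 5: P = [[2, 3, 5]].
After inserting 6: P = [[2, 3, 5, 6]].
After inserting 1: P = [[1, 3, 5, 6], [2]].
After inserting 7: P = [[1, 3, 5, 6, 7], [2]].
After inserting 4: P = [[1, 3, 4, 6, 7], [2, 5]].

The final insertion tableau P = [[1, 3, 4, 6, 7], [2, 5]] has shape [5, 2].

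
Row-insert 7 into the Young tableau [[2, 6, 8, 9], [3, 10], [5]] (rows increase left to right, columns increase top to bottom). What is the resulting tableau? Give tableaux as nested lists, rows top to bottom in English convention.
In row 1, 7 replaces 8 (the leftmost entry greater than 7); 8 is bumped to row 2. In row 2, 8 replaces 10 (the leftmost entry greater than 8); 10 is bumped to row 3. 10 is appended to row 3. The new tableau is [[2, 6, 7, 9], [3, 8], [5, 10]].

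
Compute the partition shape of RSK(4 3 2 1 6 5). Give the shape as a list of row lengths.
RSK row insertion gives P = [[1, 5], [2, 6], [3], [4]], which has shape [2, 2, 1, 1].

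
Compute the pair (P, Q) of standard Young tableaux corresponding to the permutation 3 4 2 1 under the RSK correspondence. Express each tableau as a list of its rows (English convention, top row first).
P = [[1, 4], [2], [3]], Q = [[1, 2], [3], [4]]

Insert each entry of the permutation into P by Schensted row insertion, recording in Q the position of each new cell.

Insert 3: appended to row 1. P = [[3]], Q = [[1]].
Insert 4: appended to row 1. P = [[3, 4]], Q = [[1, 2]].
Insert 2: 2 bumps 3 from row 1; 3 starts row 2. P = [[2, 4], [3]], Q = [[1, 2], [3]].
Insert 1: 1 bumps 2 from row 1; 2 bumps 3 from row 2; 3 starts row 3. P = [[1, 4], [2], [3]], Q = [[1, 2], [3], [4]].

So P = [[1, 4], [2], [3]], Q = [[1, 2], [3], [4]].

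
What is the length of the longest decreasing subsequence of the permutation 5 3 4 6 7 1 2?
3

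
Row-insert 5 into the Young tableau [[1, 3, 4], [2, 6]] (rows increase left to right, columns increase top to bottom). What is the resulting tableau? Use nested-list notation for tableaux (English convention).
5 is larger than every entry of row 1, so it is appended to row 1. The new tableau is [[1, 3, 4, 5], [2, 6]].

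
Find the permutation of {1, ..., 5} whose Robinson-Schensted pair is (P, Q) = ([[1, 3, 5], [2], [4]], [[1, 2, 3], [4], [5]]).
2 4 5 3 1

Reverse the RSK construction: for i from n down to 1, find the cell of Q containing i, remove the entry at that cell from P, and reverse-bump it up through P; the value ejected from row 1 is w(i).

Step i=5: Q has 5 at row 3, column 1; remove 4 from row 3 of P and reverse-bump: 4 enters row 2 and ejects 2; 2 enters row 1 and ejects 1. So w(5) = 1. P is now [[2, 3, 5], [4]].
Step i=4: Q has 4 at row 2, column 1; remove 4 from row 2 of P and reverse-bump: 4 enters row 1 and ejects 3. So w(4) = 3. P is now [[2, 4, 5]].
Step i=3: Q has 3 at row 1, column 3; remove that cell from P, ejecting 5. So w(3) = 5. P is now [[2, 4]].
Step i=2: Q has 2 at row 1, column 2; remove that cell from P, ejecting 4. So w(2) = 4. P is now [[2]].
Step i=1: Q has 1 at row 1, column 1; remove that cell from P, ejecting 2. So w(1) = 2. P is now [].

So w = 2 4 5 3 1.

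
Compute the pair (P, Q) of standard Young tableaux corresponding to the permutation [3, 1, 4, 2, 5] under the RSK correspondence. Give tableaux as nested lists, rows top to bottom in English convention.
P = [[1, 2, 5], [3, 4]], Q = [[1, 3, 5], [2, 4]]

Insert each entry of the permutation into P by Schensted row insertion, recording in Q the position of each new cell.

Insert 3: appended to row 1. P = [[3]], Q = [[1]].
Insert 1: 1 bumps 3 from row 1; 3 starts row 2. P = [[1], [3]], Q = [[1], [2]].
Insert 4: appended to row 1. P = [[1, 4], [3]], Q = [[1, 3], [2]].
Insert 2: 2 bumps 4 from row 1; 4 appends to row 2. P = [[1, 2], [3, 4]], Q = [[1, 3], [2, 4]].
Insert 5: appended to row 1. P = [[1, 2, 5], [3, 4]], Q = [[1, 3, 5], [2, 4]].

So P = [[1, 2, 5], [3, 4]], Q = [[1, 3, 5], [2, 4]].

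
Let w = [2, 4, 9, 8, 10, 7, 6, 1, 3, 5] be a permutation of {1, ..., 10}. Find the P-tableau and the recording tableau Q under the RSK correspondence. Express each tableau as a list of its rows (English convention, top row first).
Insert each entry of the permutation into P by Schensted row insertion, recording in Q the position of each new cell.

After inserting 2: P = [[2]].
After inserting 4: P = [[2, 4]].
After inserting 9: P = [[2, 4, 9]].
After inserting 8: P = [[2, 4, 8], [9]].
After inserting 10: P = [[2, 4, 8, 10], [9]].
After inserting 7: P = [[2, 4, 7, 10], [8], [9]].
After inserting 6: P = [[2, 4, 6, 10], [7], [8], [9]].
After inserting 1: P = [[1, 4, 6, 10], [2], [7], [8], [9]].
After inserting 3: P = [[1, 3, 6, 10], [2, 4], [7], [8], [9]].
After inserting 5: P = [[1, 3, 5, 10], [2, 4, 6], [7], [8], [9]].

So P = [[1, 3, 5, 10], [2, 4, 6], [7], [8], [9]], Q = [[1, 2, 3, 5], [4, 9, 10], [6], [7], [8]].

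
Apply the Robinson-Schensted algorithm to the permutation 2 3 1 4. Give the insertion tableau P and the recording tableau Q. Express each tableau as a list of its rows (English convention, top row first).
P = [[1, 3, 4], [2]], Q = [[1, 2, 4], [3]]

Insert each entry of the permutation into P by Schensted row insertion, recording in Q the position of each new cell.

Insert 2: appended to row 1. P = [[2]].
Insert 3: appended to row 1. P = [[2, 3]].
Insert 1: 1 bumps 2 from row 1; 2 starts row 2. P = [[1, 3], [2]].
Insert 4: appended to row 1. P = [[1, 3, 4], [2]].

So P = [[1, 3, 4], [2]], Q = [[1, 2, 4], [3]].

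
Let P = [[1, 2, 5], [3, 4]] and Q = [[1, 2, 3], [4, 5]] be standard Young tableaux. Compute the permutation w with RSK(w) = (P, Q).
3 4 5 1 2

Reverse the RSK construction: for i from n down to 1, find the cell of Q containing i, remove the entry at that cell from P, and reverse-bump it up through P; the value ejected from row 1 is w(i).

Step i=5: Q has 5 at row 2, column 2; remove 4 from row 2 of P and reverse-bump: 4 enters row 1 and ejects 2. So w(5) = 2. P is now [[1, 4, 5], [3]].
Step i=4: Q has 4 at row 2, column 1; remove 3 from row 2 of P and reverse-bump: 3 enters row 1 and ejects 1. So w(4) = 1. P is now [[3, 4, 5]].
Step i=3: Q has 3 at row 1, column 3; remove that cell from P, ejecting 5. So w(3) = 5. P is now [[3, 4]].
Step i=2: Q has 2 at row 1, column 2; remove that cell from P, ejecting 4. So w(2) = 4. P is now [[3]].
Step i=1: Q has 1 at row 1, column 1; remove that cell from P, ejecting 3. So w(1) = 3. P is now [].

So w = 3 4 5 1 2.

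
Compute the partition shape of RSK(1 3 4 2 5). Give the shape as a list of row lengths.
Row-insert each entry into an empty tableau.

After inserting 1: P = [[1]].
After inserting 3: P = [[1, 3]].
After inserting 4: P = [[1, 3, 4]].
After inserting 2: P = [[1, 2, 4], [3]].
After inserting 5: P = [[1, 2, 4, 5], [3]].

The final insertion tableau P = [[1, 2, 4, 5], [3]] has shape [4, 1].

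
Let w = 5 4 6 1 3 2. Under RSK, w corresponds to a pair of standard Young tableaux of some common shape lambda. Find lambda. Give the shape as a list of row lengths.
[2, 2, 1, 1]

Row-insert each entry into an empty tableau.

After inserting 5: P = [[5]].
After inserting 4: P = [[4], [5]].
After inserting 6: P = [[4, 6], [5]].
After inserting 1: P = [[1, 6], [4], [5]].
After inserting 3: P = [[1, 3], [4, 6], [5]].
After inserting 2: P = [[1, 2], [3, 6], [4], [5]].

The final insertion tableau P = [[1, 2], [3, 6], [4], [5]] has shape [2, 2, 1, 1].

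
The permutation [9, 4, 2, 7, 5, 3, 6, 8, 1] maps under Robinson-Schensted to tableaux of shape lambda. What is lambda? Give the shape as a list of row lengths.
RSK row insertion gives P = [[1, 3, 6, 8], [2, 5], [4], [7], [9]], which has shape [4, 2, 1, 1, 1].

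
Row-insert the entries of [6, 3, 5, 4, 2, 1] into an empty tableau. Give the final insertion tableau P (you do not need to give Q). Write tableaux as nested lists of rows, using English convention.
P = [[1, 4], [2], [3], [5], [6]]

Insert 6: appended to row 1. P = [[6]].
Insert 3: 3 bumps 6 from row 1; 6 starts row 2. P = [[3], [6]].
Insert 5: appended to row 1. P = [[3, 5], [6]].
Insert 4: 4 bumps 5 from row 1; 5 bumps 6 from row 2; 6 starts row 3. P = [[3, 4], [5], [6]].
Insert 2: 2 bumps 3 from row 1; 3 bumps 5 from row 2; 5 bumps 6 from row 3; 6 starts row 4. P = [[2, 4], [3], [5], [6]].
Insert 1: 1 bumps 2 from row 1; 2 bumps 3 from row 2; 3 bumps 5 from row 3; 5 bumps 6 from row 4; 6 starts row 5. P = [[1, 4], [2], [3], [5], [6]].

So P = [[1, 4], [2], [3], [5], [6]].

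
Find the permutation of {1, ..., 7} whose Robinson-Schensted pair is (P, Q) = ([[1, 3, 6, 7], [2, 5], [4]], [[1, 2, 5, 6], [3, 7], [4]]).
Reverse the RSK construction: for i from n down to 1, find the cell of Q containing i, remove the entry at that cell from P, and reverse-bump it up through P; the value ejected from row 1 is w(i).

Step i=7: Q has 7 at row 2, column 2; remove 5 from row 2 of P and reverse-bump: 5 enters row 1 and ejects 3. So w(7) = 3. P is now [[1, 5, 6, 7], [2], [4]].
Step i=6: Q has 6 at row 1, column 4; remove that cell from P, ejecting 7. So w(6) = 7. P is now [[1, 5, 6], [2], [4]].
Step i=5: Q has 5 at row 1, column 3; remove that cell from P, ejecting 6. So w(5) = 6. P is now [[1, 5], [2], [4]].
Step i=4: Q has 4 at row 3, column 1; remove 4 from row 3 of P and reverse-bump: 4 enters row 2 and ejects 2; 2 enters row 1 and ejects 1. So w(4) = 1. P is now [[2, 5], [4]].
Step i=3: Q has 3 at row 2, column 1; remove 4 from row 2 of P and reverse-bump: 4 enters row 1 and ejects 2. So w(3) = 2. P is now [[4, 5]].
Step i=2: Q has 2 at row 1, column 2; remove that cell from P, ejecting 5. So w(2) = 5. P is now [[4]].
Step i=1: Q has 1 at row 1, column 1; remove that cell from P, ejecting 4. So w(1) = 4. P is now [].

So w = 4 5 2 1 6 7 3.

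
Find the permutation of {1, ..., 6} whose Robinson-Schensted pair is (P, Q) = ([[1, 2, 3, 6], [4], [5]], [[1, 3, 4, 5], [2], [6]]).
Reverse the RSK construction: for i from n down to 1, find the cell of Q containing i, remove the entry at that cell from P, and reverse-bump it up through P; the value ejected from row 1 is w(i).

Step i=6: Q has 6 at row 3, column 1; remove 5 from row 3 of P and reverse-bump: 5 enters row 2 and ejects 4; 4 enters row 1 and ejects 3. So w(6) = 3. P is now [[1, 2, 4, 6], [5]].
Step i=5: Q has 5 at row 1, column 4; remove that cell from P, ejecting 6. So w(5) = 6. P is now [[1, 2, 4], [5]].
Step i=4: Q has 4 at row 1, column 3; remove that cell from P, ejecting 4. So w(4) = 4. P is now [[1, 2], [5]].
Step i=3: Q has 3 at row 1, column 2; remove that cell from P, ejecting 2. So w(3) = 2. P is now [[1], [5]].
Step i=2: Q has 2 at row 2, column 1; remove 5 from row 2 of P and reverse-bump: 5 enters row 1 and ejects 1. So w(2) = 1. P is now [[5]].
Step i=1: Q has 1 at row 1, column 1; remove that cell from P, ejecting 5. So w(1) = 5. P is now [].

So w = 5 1 2 4 6 3.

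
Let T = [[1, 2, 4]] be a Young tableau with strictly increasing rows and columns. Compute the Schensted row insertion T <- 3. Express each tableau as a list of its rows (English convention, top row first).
In row 1, 3 replaces 4 (the leftmost entry greater than 3); 4 is bumped to row 2. 4 starts a new row 2. The new tableau is [[1, 2, 3], [4]].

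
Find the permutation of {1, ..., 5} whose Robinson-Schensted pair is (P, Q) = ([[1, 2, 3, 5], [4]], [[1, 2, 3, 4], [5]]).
Reverse RSK: for i = n, n-1, ..., 1, locate i in Q, remove the corresponding corner cell from P, and reverse-bump its entry up through P; the value ejected from row 1 is w(i).

So w = 1 2 4 5 3.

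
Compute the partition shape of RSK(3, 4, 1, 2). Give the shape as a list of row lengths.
[2, 2]

Row-insert each entry into an empty tableau.

After inserting 3: P = [[3]].
After inserting 4: P = [[3, 4]].
After inserting 1: P = [[1, 4], [3]].
After inserting 2: P = [[1, 2], [3, 4]].

The final insertion tableau P = [[1, 2], [3, 4]] has shape [2, 2].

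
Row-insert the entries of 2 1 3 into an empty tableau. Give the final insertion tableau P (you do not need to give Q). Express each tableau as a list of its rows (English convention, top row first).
P = [[1, 3], [2]]

Insert 2: appended to row 1. P = [[2]].
Insert 1: 1 bumps 2 from row 1; 2 starts row 2. P = [[1], [2]].
Insert 3: appended to row 1. P = [[1, 3], [2]].

So P = [[1, 3], [2]].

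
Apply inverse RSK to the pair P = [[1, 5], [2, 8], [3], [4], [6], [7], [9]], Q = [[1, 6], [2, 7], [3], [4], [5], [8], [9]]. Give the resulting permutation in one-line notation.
Reverse the RSK construction: for i from n down to 1, find the cell of Q containing i, remove the entry at that cell from P, and reverse-bump it up through P; the value ejected from row 1 is w(i).

Step i=9: Q has 9 at row 7, column 1; remove 9 from row 7 of P and reverse-bump: 9 enters row 6 and ejects 7; 7 enters row 5 and ejects 6; 6 enters row 4 and ejects 4; 4 enters row 3 and ejects 3; 3 enters row 2 and ejects 2; 2 enters row 1 and ejects 1. So w(9) = 1. P is now [[2, 5], [3, 8], [4], [6], [7], [9]].
Step i=8: Q has 8 at row 6, column 1; remove 9 from row 6 of P and reverse-bump: 9 enters row 5 and ejects 7; 7 enters row 4 and ejects 6; 6 enters row 3 and ejects 4; 4 enters row 2 and ejects 3; 3 enters row 1 and ejects 2. So w(8) = 2. P is now [[3, 5], [4, 8], [6], [7], [9]].
Step i=7: Q has 7 at row 2, column 2; remove 8 from row 2 of P and reverse-bump: 8 enters row 1 and ejects 5. So w(7) = 5. P is now [[3, 8], [4], [6], [7], [9]].
Step i=6: Q has 6 at row 1, column 2; remove that cell from P, ejecting 8. So w(6) = 8. P is now [[3], [4], [6], [7], [9]].
Step i=5: Q has 5 at row 5, column 1; remove 9 from row 5 of P and reverse-bump: 9 enters row 4 and ejects 7; 7 enters row 3 and ejects 6; 6 enters row 2 and ejects 4; 4 enters row 1 and ejects 3. So w(5) = 3. P is now [[4], [6], [7], [9]].
Step i=4: Q has 4 at row 4, column 1; remove 9 from row 4 of P and reverse-bump: 9 enters row 3 and ejects 7; 7 enters row 2 and ejects 6; 6 enters row 1 and ejects 4. So w(4) = 4. P is now [[6], [7], [9]].
Step i=3: Q has 3 at row 3, column 1; remove 9 from row 3 of P and reverse-bump: 9 enters row 2 and ejects 7; 7 enters row 1 and ejects 6. So w(3) = 6. P is now [[7], [9]].
Step i=2: Q has 2 at row 2, column 1; remove 9 from row 2 of P and reverse-bump: 9 enters row 1 and ejects 7. So w(2) = 7. P is now [[9]].
Step i=1: Q has 1 at row 1, column 1; remove that cell from P, ejecting 9. So w(1) = 9. P is now [].

So w = 9 7 6 4 3 8 5 2 1.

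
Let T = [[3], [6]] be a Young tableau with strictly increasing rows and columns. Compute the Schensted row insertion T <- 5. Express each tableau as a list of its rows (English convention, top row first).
5 is larger than every entry of row 1, so it is appended to row 1. The new tableau is [[3, 5], [6]].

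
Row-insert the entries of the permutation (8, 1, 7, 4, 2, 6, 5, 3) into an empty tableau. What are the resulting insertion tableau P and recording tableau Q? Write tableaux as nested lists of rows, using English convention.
Insert each entry of the permutation into P by Schensted row insertion, recording in Q the position of each new cell.

After inserting 8: P = [[8]].
After inserting 1: P = [[1], [8]].
After inserting 7: P = [[1, 7], [8]].
After inserting 4: P = [[1, 4], [7], [8]].
After inserting 2: P = [[1, 2], [4], [7], [8]].
After inserting 6: P = [[1, 2, 6], [4], [7], [8]].
After inserting 5: P = [[1, 2, 5], [4, 6], [7], [8]].
After inserting 3: P = [[1, 2, 3], [4, 5], [6], [7], [8]].

So P = [[1, 2, 3], [4, 5], [6], [7], [8]], Q = [[1, 3, 6], [2, 7], [4], [5], [8]].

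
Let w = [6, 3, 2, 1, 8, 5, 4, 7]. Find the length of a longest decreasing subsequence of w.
4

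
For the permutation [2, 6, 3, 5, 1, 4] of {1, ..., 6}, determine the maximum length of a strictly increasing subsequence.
3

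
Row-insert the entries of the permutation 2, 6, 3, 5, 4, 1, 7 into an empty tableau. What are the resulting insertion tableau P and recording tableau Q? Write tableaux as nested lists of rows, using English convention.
P = [[1, 3, 4, 7], [2], [5], [6]], Q = [[1, 2, 4, 7], [3], [5], [6]]

Insert each entry of the permutation into P by Schensted row insertion, recording in Q the position of each new cell.

Insert 2: appended to row 1. P = [[2]], Q = [[1]].
Insert 6: appended to row 1. P = [[2, 6]], Q = [[1, 2]].
Insert 3: 3 bumps 6 from row 1; 6 starts row 2. P = [[2, 3], [6]], Q = [[1, 2], [3]].
Insert 5: appended to row 1. P = [[2, 3, 5], [6]], Q = [[1, 2, 4], [3]].
Insert 4: 4 bumps 5 from row 1; 5 bumps 6 from row 2; 6 starts row 3. P = [[2, 3, 4], [5], [6]], Q = [[1, 2, 4], [3], [5]].
Insert 1: 1 bumps 2 from row 1; 2 bumps 5 from row 2; 5 bumps 6 from row 3; 6 starts row 4. P = [[1, 3, 4], [2], [5], [6]], Q = [[1, 2, 4], [3], [5], [6]].
Insert 7: appended to row 1. P = [[1, 3, 4, 7], [2], [5], [6]], Q = [[1, 2, 4, 7], [3], [5], [6]].

So P = [[1, 3, 4, 7], [2], [5], [6]], Q = [[1, 2, 4, 7], [3], [5], [6]].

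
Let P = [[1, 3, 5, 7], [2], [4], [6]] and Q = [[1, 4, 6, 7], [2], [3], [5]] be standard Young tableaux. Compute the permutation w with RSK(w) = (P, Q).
6 4 2 3 1 5 7

Reverse RSK: for i = n, n-1, ..., 1, locate i in Q, remove the corresponding corner cell from P, and reverse-bump its entry up through P; the value ejected from row 1 is w(i).

So w = 6 4 2 3 1 5 7.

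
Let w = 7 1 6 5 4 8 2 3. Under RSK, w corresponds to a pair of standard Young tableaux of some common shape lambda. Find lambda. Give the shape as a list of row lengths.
[3, 2, 1, 1, 1]

RSK row insertion gives P = [[1, 2, 3], [4, 8], [5], [6], [7]], which has shape [3, 2, 1, 1, 1].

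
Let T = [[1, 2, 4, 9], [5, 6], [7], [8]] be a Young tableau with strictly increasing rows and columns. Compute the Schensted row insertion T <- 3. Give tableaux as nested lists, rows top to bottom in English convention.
[[1, 2, 3, 9], [4, 6], [5], [7], [8]]

In row 1, 3 replaces 4 (the leftmost entry greater than 3); 4 is bumped to row 2. In row 2, 4 replaces 5 (the leftmost entry greater than 4); 5 is bumped to row 3. In row 3, 5 replaces 7 (the leftmost entry greater than 5); 7 is bumped to row 4. In row 4, 7 replaces 8 (the leftmost entry greater than 7); 8 is bumped to row 5. 8 starts a new row 5. The new tableau is [[1, 2, 3, 9], [4, 6], [5], [7], [8]].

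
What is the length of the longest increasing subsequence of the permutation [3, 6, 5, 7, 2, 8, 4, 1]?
4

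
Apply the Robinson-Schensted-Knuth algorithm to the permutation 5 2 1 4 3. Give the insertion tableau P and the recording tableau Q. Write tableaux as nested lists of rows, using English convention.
Insert each entry of the permutation into P by Schensted row insertion, recording in Q the position of each new cell.

Insert 5: appended to row 1. P = [[5]].
Insert 2: 2 bumps 5 from row 1; 5 starts row 2. P = [[2], [5]].
Insert 1: 1 bumps 2 from row 1; 2 bumps 5 from row 2; 5 starts row 3. P = [[1], [2], [5]].
Insert 4: appended to row 1. P = [[1, 4], [2], [5]].
Insert 3: 3 bumps 4 from row 1; 4 appends to row 2. P = [[1, 3], [2, 4], [5]].

So P = [[1, 3], [2, 4], [5]], Q = [[1, 4], [2, 5], [3]].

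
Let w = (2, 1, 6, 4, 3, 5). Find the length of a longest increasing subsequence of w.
3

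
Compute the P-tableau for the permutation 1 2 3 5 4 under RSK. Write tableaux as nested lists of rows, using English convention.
Insert 1: appended to row 1. P = [[1]].
Insert 2: appended to row 1. P = [[1, 2]].
Insert 3: appended to row 1. P = [[1, 2, 3]].
Insert 5: appended to row 1. P = [[1, 2, 3, 5]].
Insert 4: 4 bumps 5 from row 1; 5 starts row 2. P = [[1, 2, 3, 4], [5]].

So P = [[1, 2, 3, 4], [5]].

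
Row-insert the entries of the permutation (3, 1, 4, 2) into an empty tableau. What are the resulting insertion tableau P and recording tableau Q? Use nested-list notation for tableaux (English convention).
Insert each entry of the permutation into P by Schensted row insertion, recording in Q the position of each new cell.

After inserting 3: P = [[3]].
After inserting 1: P = [[1], [3]].
After inserting 4: P = [[1, 4], [3]].
After inserting 2: P = [[1, 2], [3, 4]].

So P = [[1, 2], [3, 4]], Q = [[1, 3], [2, 4]].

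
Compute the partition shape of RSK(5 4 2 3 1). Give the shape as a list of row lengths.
Row-insert each entry into an empty tableau.

After inserting 5: P = [[5]].
After inserting 4: P = [[4], [5]].
After inserting 2: P = [[2], [4], [5]].
After inserting 3: P = [[2, 3], [4], [5]].
After inserting 1: P = [[1, 3], [2], [4], [5]].

The final insertion tableau P = [[1, 3], [2], [4], [5]] has shape [2, 1, 1, 1].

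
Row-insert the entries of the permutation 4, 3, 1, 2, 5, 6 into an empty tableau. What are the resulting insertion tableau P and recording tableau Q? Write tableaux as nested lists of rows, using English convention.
Insert each entry of the permutation into P by Schensted row insertion, recording in Q the position of each new cell.

After inserting 4: P = [[4]].
After inserting 3: P = [[3], [4]].
After inserting 1: P = [[1], [3], [4]].
After inserting 2: P = [[1, 2], [3], [4]].
After inserting 5: P = [[1, 2, 5], [3], [4]].
After inserting 6: P = [[1, 2, 5, 6], [3], [4]].

So P = [[1, 2, 5, 6], [3], [4]], Q = [[1, 4, 5, 6], [2], [3]].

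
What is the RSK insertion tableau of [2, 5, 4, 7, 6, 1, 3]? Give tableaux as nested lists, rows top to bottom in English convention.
P = [[1, 3, 6], [2, 4], [5, 7]]

After inserting 2: P = [[2]].
After inserting 5: P = [[2, 5]].
After inserting 4: P = [[2, 4], [5]].
After inserting 7: P = [[2, 4, 7], [5]].
After inserting 6: P = [[2, 4, 6], [5, 7]].
After inserting 1: P = [[1, 4, 6], [2, 7], [5]].
After inserting 3: P = [[1, 3, 6], [2, 4], [5, 7]].

So P = [[1, 3, 6], [2, 4], [5, 7]].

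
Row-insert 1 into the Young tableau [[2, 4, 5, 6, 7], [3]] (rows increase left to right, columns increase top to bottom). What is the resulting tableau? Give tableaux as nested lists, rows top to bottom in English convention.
[[1, 4, 5, 6, 7], [2], [3]]

In row 1, 1 replaces 2 (the leftmost entry greater than 1); 2 is bumped to row 2. In row 2, 2 replaces 3 (the leftmost entry greater than 2); 3 is bumped to row 3. 3 starts a new row 3. The new tableau is [[1, 4, 5, 6, 7], [2], [3]].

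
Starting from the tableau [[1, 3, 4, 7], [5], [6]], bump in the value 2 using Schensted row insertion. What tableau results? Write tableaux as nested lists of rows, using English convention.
In row 1, 2 replaces 3 (the leftmost entry greater than 2); 3 is bumped to row 2. In row 2, 3 replaces 5 (the leftmost entry greater than 3); 5 is bumped to row 3. In row 3, 5 replaces 6 (the leftmost entry greater than 5); 6 is bumped to row 4. 6 starts a new row 4. The new tableau is [[1, 2, 4, 7], [3], [5], [6]].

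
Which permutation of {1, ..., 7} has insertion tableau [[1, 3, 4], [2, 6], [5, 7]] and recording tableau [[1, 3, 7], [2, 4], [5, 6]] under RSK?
5 2 7 6 1 3 4

Reverse the RSK construction: for i from n down to 1, find the cell of Q containing i, remove the entry at that cell from P, and reverse-bump it up through P; the value ejected from row 1 is w(i).

Step i=7: Q has 7 at row 1, column 3; remove that cell from P, ejecting 4. So w(7) = 4. P is now [[1, 3], [2, 6], [5, 7]].
Step i=6: Q has 6 at row 3, column 2; remove 7 from row 3 of P and reverse-bump: 7 enters row 2 and ejects 6; 6 enters row 1 and ejects 3. So w(6) = 3. P is now [[1, 6], [2, 7], [5]].
Step i=5: Q has 5 at row 3, column 1; remove 5 from row 3 of P and reverse-bump: 5 enters row 2 and ejects 2; 2 enters row 1 and ejects 1. So w(5) = 1. P is now [[2, 6], [5, 7]].
Step i=4: Q has 4 at row 2, column 2; remove 7 from row 2 of P and reverse-bump: 7 enters row 1 and ejects 6. So w(4) = 6. P is now [[2, 7], [5]].
Step i=3: Q has 3 at row 1, column 2; remove that cell from P, ejecting 7. So w(3) = 7. P is now [[2], [5]].
Step i=2: Q has 2 at row 2, column 1; remove 5 from row 2 of P and reverse-bump: 5 enters row 1 and ejects 2. So w(2) = 2. P is now [[5]].
Step i=1: Q has 1 at row 1, column 1; remove that cell from P, ejecting 5. So w(1) = 5. P is now [].

So w = 5 2 7 6 1 3 4.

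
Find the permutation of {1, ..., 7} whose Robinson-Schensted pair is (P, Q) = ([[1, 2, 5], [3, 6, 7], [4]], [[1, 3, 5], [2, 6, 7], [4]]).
Reverse the RSK construction: for i from n down to 1, find the cell of Q containing i, remove the entry at that cell from P, and reverse-bump it up through P; the value ejected from row 1 is w(i).

Step i=7: Q has 7 at row 2, column 3; remove 7 from row 2 of P and reverse-bump: 7 enters row 1 and ejects 5. So w(7) = 5. P is now [[1, 2, 7], [3, 6], [4]].
Step i=6: Q has 6 at row 2, column 2; remove 6 from row 2 of P and reverse-bump: 6 enters row 1 and ejects 2. So w(6) = 2. P is now [[1, 6, 7], [3], [4]].
Step i=5: Q has 5 at row 1, column 3; remove that cell from P, ejecting 7. So w(5) = 7. P is now [[1, 6], [3], [4]].
Step i=4: Q has 4 at row 3, column 1; remove 4 from row 3 of P and reverse-bump: 4 enters row 2 and ejects 3; 3 enters row 1 and ejects 1. So w(4) = 1. P is now [[3, 6], [4]].
Step i=3: Q has 3 at row 1, column 2; remove that cell from P, ejecting 6. So w(3) = 6. P is now [[3], [4]].
Step i=2: Q has 2 at row 2, column 1; remove 4 from row 2 of P and reverse-bump: 4 enters row 1 and ejects 3. So w(2) = 3. P is now [[4]].
Step i=1: Q has 1 at row 1, column 1; remove that cell from P, ejecting 4. So w(1) = 4. P is now [].

So w = 4 3 6 1 7 2 5.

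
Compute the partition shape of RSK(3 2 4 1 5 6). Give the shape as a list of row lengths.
Row-insert each entry into an empty tableau.

After inserting 3: P = [[3]].
After inserting 2: P = [[2], [3]].
After inserting 4: P = [[2, 4], [3]].
After inserting 1: P = [[1, 4], [2], [3]].
After inserting 5: P = [[1, 4, 5], [2], [3]].
After inserting 6: P = [[1, 4, 5, 6], [2], [3]].

The final insertion tableau P = [[1, 4, 5, 6], [2], [3]] has shape [4, 1, 1].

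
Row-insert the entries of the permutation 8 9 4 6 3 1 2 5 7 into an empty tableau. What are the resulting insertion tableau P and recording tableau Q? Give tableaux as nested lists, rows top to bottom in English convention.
Insert each entry of the permutation into P by Schensted row insertion, recording in Q the position of each new cell.

After inserting 8: P = [[8]].
After inserting 9: P = [[8, 9]].
After inserting 4: P = [[4, 9], [8]].
After inserting 6: P = [[4, 6], [8, 9]].
After inserting 3: P = [[3, 6], [4, 9], [8]].
After inserting 1: P = [[1, 6], [3, 9], [4], [8]].
After inserting 2: P = [[1, 2], [3, 6], [4, 9], [8]].
After inserting 5: P = [[1, 2, 5], [3, 6], [4, 9], [8]].
After inserting 7: P = [[1, 2, 5, 7], [3, 6], [4, 9], [8]].

So P = [[1, 2, 5, 7], [3, 6], [4, 9], [8]], Q = [[1, 2, 8, 9], [3, 4], [5, 7], [6]].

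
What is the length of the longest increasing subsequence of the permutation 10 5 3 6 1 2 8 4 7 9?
5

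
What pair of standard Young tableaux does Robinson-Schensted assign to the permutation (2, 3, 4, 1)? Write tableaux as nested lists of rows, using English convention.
Insert each entry of the permutation into P by Schensted row insertion, recording in Q the position of each new cell.

Insert 2: appended to row 1. P = [[2]].
Insert 3: appended to row 1. P = [[2, 3]].
Insert 4: appended to row 1. P = [[2, 3, 4]].
Insert 1: 1 bumps 2 from row 1; 2 starts row 2. P = [[1, 3, 4], [2]].

So P = [[1, 3, 4], [2]], Q = [[1, 2, 3], [4]].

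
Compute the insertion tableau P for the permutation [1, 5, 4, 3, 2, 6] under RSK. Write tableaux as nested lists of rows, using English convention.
Insert 1: appended to row 1. P = [[1]].
Insert 5: appended to row 1. P = [[1, 5]].
Insert 4: 4 bumps 5 from row 1; 5 starts row 2. P = [[1, 4], [5]].
Insert 3: 3 bumps 4 from row 1; 4 bumps 5 from row 2; 5 starts row 3. P = [[1, 3], [4], [5]].
Insert 2: 2 bumps 3 from row 1; 3 bumps 4 from row 2; 4 bumps 5 from row 3; 5 starts row 4. P = [[1, 2], [3], [4], [5]].
Insert 6: appended to row 1. P = [[1, 2, 6], [3], [4], [5]].

So P = [[1, 2, 6], [3], [4], [5]].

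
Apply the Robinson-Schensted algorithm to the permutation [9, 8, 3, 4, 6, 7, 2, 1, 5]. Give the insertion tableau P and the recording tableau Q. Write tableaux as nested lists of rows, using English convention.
Insert each entry of the permutation into P by Schensted row insertion, recording in Q the position of each new cell.

Insert 9: appended to row 1. P = [[9]].
Insert 8: 8 bumps 9 from row 1; 9 starts row 2. P = [[8], [9]].
Insert 3: 3 bumps 8 from row 1; 8 bumps 9 from row 2; 9 starts row 3. P = [[3], [8], [9]].
Insert 4: appended to row 1. P = [[3, 4], [8], [9]].
Insert 6: appended to row 1. P = [[3, 4, 6], [8], [9]].
Insert 7: appended to row 1. P = [[3, 4, 6, 7], [8], [9]].
Insert 2: 2 bumps 3 from row 1; 3 bumps 8 from row 2; 8 bumps 9 from row 3; 9 starts row 4. P = [[2, 4, 6, 7], [3], [8], [9]].
Insert 1: 1 bumps 2 from row 1; 2 bumps 3 from row 2; 3 bumps 8 from row 3; 8 bumps 9 from row 4; 9 starts row 5. P = [[1, 4, 6, 7], [2], [3], [8], [9]].
Insert 5: 5 bumps 6 from row 1; 6 appends to row 2. P = [[1, 4, 5, 7], [2, 6], [3], [8], [9]].

So P = [[1, 4, 5, 7], [2, 6], [3], [8], [9]], Q = [[1, 4, 5, 6], [2, 9], [3], [7], [8]].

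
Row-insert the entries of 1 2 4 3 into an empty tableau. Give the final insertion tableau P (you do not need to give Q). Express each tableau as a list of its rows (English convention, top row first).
P = [[1, 2, 3], [4]]

Insert 1: appended to row 1. P = [[1]].
Insert 2: appended to row 1. P = [[1, 2]].
Insert 4: appended to row 1. P = [[1, 2, 4]].
Insert 3: 3 bumps 4 from row 1; 4 starts row 2. P = [[1, 2, 3], [4]].

So P = [[1, 2, 3], [4]].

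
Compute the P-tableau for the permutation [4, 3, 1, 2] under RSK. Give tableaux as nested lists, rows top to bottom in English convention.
P = [[1, 2], [3], [4]]

Insert 4: appended to row 1. P = [[4]].
Insert 3: 3 bumps 4 from row 1; 4 starts row 2. P = [[3], [4]].
Insert 1: 1 bumps 3 from row 1; 3 bumps 4 from row 2; 4 starts row 3. P = [[1], [3], [4]].
Insert 2: appended to row 1. P = [[1, 2], [3], [4]].

So P = [[1, 2], [3], [4]].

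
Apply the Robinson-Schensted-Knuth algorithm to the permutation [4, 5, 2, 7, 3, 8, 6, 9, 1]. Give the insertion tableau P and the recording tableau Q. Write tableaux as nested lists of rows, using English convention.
Insert each entry of the permutation into P by Schensted row insertion, recording in Q the position of each new cell.

Insert 4: appended to row 1. P = [[4]].
Insert 5: appended to row 1. P = [[4, 5]].
Insert 2: 2 bumps 4 from row 1; 4 starts row 2. P = [[2, 5], [4]].
Insert 7: appended to row 1. P = [[2, 5, 7], [4]].
Insert 3: 3 bumps 5 from row 1; 5 appends to row 2. P = [[2, 3, 7], [4, 5]].
Insert 8: appended to row 1. P = [[2, 3, 7, 8], [4, 5]].
Insert 6: 6 bumps 7 from row 1; 7 appends to row 2. P = [[2, 3, 6, 8], [4, 5, 7]].
Insert 9: appended to row 1. P = [[2, 3, 6, 8, 9], [4, 5, 7]].
Insert 1: 1 bumps 2 from row 1; 2 bumps 4 from row 2; 4 starts row 3. P = [[1, 3, 6, 8, 9], [2, 5, 7], [4]].

So P = [[1, 3, 6, 8, 9], [2, 5, 7], [4]], Q = [[1, 2, 4, 6, 8], [3, 5, 7], [9]].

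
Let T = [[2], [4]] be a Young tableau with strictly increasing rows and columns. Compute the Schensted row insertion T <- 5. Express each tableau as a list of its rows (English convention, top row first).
5 is larger than every entry of row 1, so it is appended to row 1. The new tableau is [[2, 5], [4]].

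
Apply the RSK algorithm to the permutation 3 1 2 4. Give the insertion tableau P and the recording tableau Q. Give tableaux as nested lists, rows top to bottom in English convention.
P = [[1, 2, 4], [3]], Q = [[1, 3, 4], [2]]

Insert each entry of the permutation into P by Schensted row insertion, recording in Q the position of each new cell.

Insert 3: appended to row 1. P = [[3]].
Insert 1: 1 bumps 3 from row 1; 3 starts row 2. P = [[1], [3]].
Insert 2: appended to row 1. P = [[1, 2], [3]].
Insert 4: appended to row 1. P = [[1, 2, 4], [3]].

So P = [[1, 2, 4], [3]], Q = [[1, 3, 4], [2]].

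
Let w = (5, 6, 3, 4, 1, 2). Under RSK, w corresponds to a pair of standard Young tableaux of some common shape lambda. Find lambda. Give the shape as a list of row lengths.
Row-insert each entry into an empty tableau.

After inserting 5: P = [[5]].
After inserting 6: P = [[5, 6]].
After inserting 3: P = [[3, 6], [5]].
After inserting 4: P = [[3, 4], [5, 6]].
After inserting 1: P = [[1, 4], [3, 6], [5]].
After inserting 2: P = [[1, 2], [3, 4], [5, 6]].

The final insertion tableau P = [[1, 2], [3, 4], [5, 6]] has shape [2, 2, 2].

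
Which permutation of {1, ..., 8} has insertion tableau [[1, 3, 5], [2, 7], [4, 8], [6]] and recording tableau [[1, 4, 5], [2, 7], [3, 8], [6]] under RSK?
Reverse the RSK construction: for i from n down to 1, find the cell of Q containing i, remove the entry at that cell from P, and reverse-bump it up through P; the value ejected from row 1 is w(i).

Step i=8: Q has 8 at row 3, column 2; remove 8 from row 3 of P and reverse-bump: 8 enters row 2 and ejects 7; 7 enters row 1 and ejects 5. So w(8) = 5. P is now [[1, 3, 7], [2, 8], [4], [6]].
Step i=7: Q has 7 at row 2, column 2; remove 8 from row 2 of P and reverse-bump: 8 enters row 1 and ejects 7. So w(7) = 7. P is now [[1, 3, 8], [2], [4], [6]].
Step i=6: Q has 6 at row 4, column 1; remove 6 from row 4 of P and reverse-bump: 6 enters row 3 and ejects 4; 4 enters row 2 and ejects 2; 2 enters row 1 and ejects 1. So w(6) = 1. P is now [[2, 3, 8], [4], [6]].
Step i=5: Q has 5 at row 1, column 3; remove that cell from P, ejecting 8. So w(5) = 8. P is now [[2, 3], [4], [6]].
Step i=4: Q has 4 at row 1, column 2; remove that cell from P, ejecting 3. So w(4) = 3. P is now [[2], [4], [6]].
Step i=3: Q has 3 at row 3, column 1; remove 6 from row 3 of P and reverse-bump: 6 enters row 2 and ejects 4; 4 enters row 1 and ejects 2. So w(3) = 2. P is now [[4], [6]].
Step i=2: Q has 2 at row 2, column 1; remove 6 from row 2 of P and reverse-bump: 6 enters row 1 and ejects 4. So w(2) = 4. P is now [[6]].
Step i=1: Q has 1 at row 1, column 1; remove that cell from P, ejecting 6. So w(1) = 6. P is now [].

So w = 6 4 2 3 8 1 7 5.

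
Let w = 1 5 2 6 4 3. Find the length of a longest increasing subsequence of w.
3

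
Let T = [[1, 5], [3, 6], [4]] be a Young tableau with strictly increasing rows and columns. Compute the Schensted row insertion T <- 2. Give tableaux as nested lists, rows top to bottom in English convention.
In row 1, 2 replaces 5 (the leftmost entry greater than 2); 5 is bumped to row 2. In row 2, 5 replaces 6 (the leftmost entry greater than 5); 6 is bumped to row 3. 6 is appended to row 3. The new tableau is [[1, 2], [3, 5], [4, 6]].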